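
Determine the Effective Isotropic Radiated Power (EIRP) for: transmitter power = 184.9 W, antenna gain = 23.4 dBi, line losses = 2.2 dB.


Pt = 184.9 W = 22.6694 dBW
EIRP = Pt_dBW + Gt - losses = 22.6694 + 23.4 - 2.2 = 43.8694 dBW

43.8694 dBW


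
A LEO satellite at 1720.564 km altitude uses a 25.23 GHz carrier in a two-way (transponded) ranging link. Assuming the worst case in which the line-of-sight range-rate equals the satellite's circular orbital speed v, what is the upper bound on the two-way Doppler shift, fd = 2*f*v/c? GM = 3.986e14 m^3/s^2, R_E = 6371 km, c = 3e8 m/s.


r = 8.091564e+06 m
v = sqrt(mu/r) = 7018.6310 m/s (worst-case radial velocity)
f = 25.23 GHz = 2.523e+10 Hz
fd = 2*f*v/c = 2*2.523e+10*7018.6310/3.0e+08
fd = 1.1805337e+06 Hz

1.1805e+06 Hz


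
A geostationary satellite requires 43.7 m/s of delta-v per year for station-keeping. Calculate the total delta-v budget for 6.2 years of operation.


dV = rate * years = 43.7 * 6.2
dV = 270.9400 m/s

270.9400 m/s


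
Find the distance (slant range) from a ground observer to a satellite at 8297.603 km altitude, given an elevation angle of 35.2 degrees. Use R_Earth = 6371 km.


h = 8297.603 km, el = 35.2 deg
d = -R_E*sin(el) + sqrt((R_E*sin(el))^2 + 2*R_E*h + h^2)
d = -6371.0000*sin(0.6143559) + sqrt((6371.0000*0.5764323)^2 + 2*6371.0000*8297.603 + 8297.603^2)
d = 10041.2350 km

10041.2350 km


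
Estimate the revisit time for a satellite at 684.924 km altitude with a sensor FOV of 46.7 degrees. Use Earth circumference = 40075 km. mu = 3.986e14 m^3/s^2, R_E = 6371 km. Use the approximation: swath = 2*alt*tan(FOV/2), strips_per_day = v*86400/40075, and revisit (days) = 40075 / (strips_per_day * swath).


swath = 2*684.924*tan(0.4075344) = 591.3674 km
v = sqrt(mu/r) = 7516.0853 m/s = 7.5161 km/s
strips/day = v*86400/40075 = 7.5161*86400/40075 = 16.2044
coverage/day = strips * swath = 16.2044 * 591.3674 = 9582.7313 km
revisit = 40075 / 9582.7313 = 4.1820 days

4.1820 days


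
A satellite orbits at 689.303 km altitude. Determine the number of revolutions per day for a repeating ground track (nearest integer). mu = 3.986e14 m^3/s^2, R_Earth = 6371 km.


r = 7.060303e+06 m
T = 2*pi*sqrt(r^3/mu) = 5903.9984 s = 98.4000 min
revs/day = 1440 / 98.4000 = 14.6342
Rounded: 15 revolutions per day

15 revolutions per day


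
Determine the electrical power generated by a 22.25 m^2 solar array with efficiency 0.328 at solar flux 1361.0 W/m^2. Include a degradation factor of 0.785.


P = area * eta * S * degradation
P = 22.25 * 0.328 * 1361.0 * 0.785
P = 7797.0737 W

7797.0737 W


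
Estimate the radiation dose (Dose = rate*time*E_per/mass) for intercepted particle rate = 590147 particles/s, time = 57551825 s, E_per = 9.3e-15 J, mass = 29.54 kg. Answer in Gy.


Total energy deposited = rate * time * E_per
  = 590147 * 57551825 * 9.3e-15 = 0.3158655 J
Dose = E_total / mass = 0.3158655 / 29.54
Dose = 0.01069281 Gy

0.0107 Gy


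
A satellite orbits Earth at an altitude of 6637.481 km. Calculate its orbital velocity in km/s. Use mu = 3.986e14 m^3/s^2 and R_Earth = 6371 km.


r = R_E + alt = 6371.0 + 6637.481 = 13008.4810 km = 1.3008481e+07 m
v = sqrt(mu/r) = sqrt(3.986e14 / 1.3008481e+07) = 5535.4809 m/s = 5.5355 km/s

5.5355 km/s


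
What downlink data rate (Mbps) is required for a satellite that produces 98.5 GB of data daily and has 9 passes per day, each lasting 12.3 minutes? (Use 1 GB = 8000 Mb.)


total contact time = 9 * 12.3 * 60 = 6642.0000 s
data = 98.5 GB = 788000.0000 Mb
rate = 788000.0000 / 6642.0000 = 118.6390 Mbps

118.6390 Mbps


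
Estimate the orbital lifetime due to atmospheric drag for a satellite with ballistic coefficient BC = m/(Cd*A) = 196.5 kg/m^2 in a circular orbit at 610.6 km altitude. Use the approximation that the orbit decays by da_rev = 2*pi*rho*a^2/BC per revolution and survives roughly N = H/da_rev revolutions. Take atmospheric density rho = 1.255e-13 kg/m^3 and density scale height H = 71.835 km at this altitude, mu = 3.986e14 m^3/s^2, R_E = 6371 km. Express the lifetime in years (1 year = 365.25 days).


a = R_E + alt = 6981.6000 km = 6.9816e+06 m
da_rev = 2*pi*rho*a^2/BC = 2*pi*1.255e-13*(6.9816e+06)^2/196.5 = 0.195600953 m per revolution
N = H/da_rev = 71835.0000 m / 0.195600953 m = 367252.8128 revolutions
P = 2*pi*sqrt(a^3/mu) = 5805.5540 s
lifetime = N*P = 367252.8128 * 5805.5540 = 2.132106e+09 s = 24677.1530 days
years = 24677.1530 / 365.25 = 67.5624 years

67.5624 years


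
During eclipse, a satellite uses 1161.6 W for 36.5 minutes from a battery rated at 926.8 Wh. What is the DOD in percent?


E_used = P * t / 60 = 1161.6 * 36.5 / 60 = 706.6400 Wh
DOD = E_used / E_total * 100 = 706.6400 / 926.8 * 100
DOD = 76.2451 %

76.2451 %


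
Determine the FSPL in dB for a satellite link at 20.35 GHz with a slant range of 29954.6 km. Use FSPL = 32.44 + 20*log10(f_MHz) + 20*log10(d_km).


f = 20.35 GHz = 20350.0000 MHz
d = 29954.6 km
FSPL = 32.44 + 20*log10(20350.0000) + 20*log10(29954.6)
FSPL = 32.44 + 86.1713 + 89.5293
FSPL = 208.1406 dB

208.1406 dB


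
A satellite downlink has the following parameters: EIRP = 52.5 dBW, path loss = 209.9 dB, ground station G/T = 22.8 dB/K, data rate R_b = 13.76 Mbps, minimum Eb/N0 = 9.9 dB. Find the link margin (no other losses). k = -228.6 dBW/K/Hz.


C/N0 = EIRP - FSPL + G/T - k = 52.5 - 209.9 + 22.8 - (-228.6)
C/N0 = 94.0000 dB-Hz
R_b = 13.76 Mbps = 1.376e+07 bps -> 10*log10(R_b) = 71.3862 dB-Hz
Eb/N0 = C/N0 - 10*log10(R_b) = 94.0000 - 71.3862 = 22.6138 dB
Margin = Eb/N0 - Eb/N0_req = 22.6138 - 9.9 = 12.7138 dB (link closes)

12.7138 dB


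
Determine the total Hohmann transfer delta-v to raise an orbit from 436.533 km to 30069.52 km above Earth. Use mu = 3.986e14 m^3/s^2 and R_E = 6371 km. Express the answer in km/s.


r1 = 6807.5330 km = 6.807533e+06 m
r2 = 36440.5200 km = 3.644052e+07 m
dv1 = sqrt(mu/r1)*(sqrt(2*r2/(r1+r2)) - 1) = 2281.4175 m/s
dv2 = sqrt(mu/r2)*(1 - sqrt(2*r1/(r1+r2))) = 1451.6417 m/s
total dv = |dv1| + |dv2| = 2281.4175 + 1451.6417 = 3733.0591 m/s = 3.7331 km/s

3.7331 km/s


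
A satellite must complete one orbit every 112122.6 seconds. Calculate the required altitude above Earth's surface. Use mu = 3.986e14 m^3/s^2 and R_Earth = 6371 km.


T = 112122.6 s
r = (mu*T^2/(4*pi^2))^(1/3) = (3.986e14 * 112122.6^2 / (4*pi^2))^(1/3)
r = 5.0256005e+07 m = 50256.0046 km
alt = r - R_E = 50256.0046 - 6371 = 43885.0046 km

43885.0046 km


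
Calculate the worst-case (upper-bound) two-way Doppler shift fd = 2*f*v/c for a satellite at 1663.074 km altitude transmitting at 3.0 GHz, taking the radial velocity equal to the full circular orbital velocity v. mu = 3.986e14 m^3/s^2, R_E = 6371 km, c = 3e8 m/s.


r = 8.034074e+06 m
v = sqrt(mu/r) = 7043.6981 m/s (worst-case radial velocity)
f = 3.0 GHz = 3.0e+09 Hz
fd = 2*f*v/c = 2*3.0e+09*7043.6981/3.0e+08
fd = 140873.9620 Hz

140873.9620 Hz


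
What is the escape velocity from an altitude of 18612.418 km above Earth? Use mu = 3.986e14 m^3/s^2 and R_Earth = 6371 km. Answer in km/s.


r = 6371.0 + 18612.418 = 24983.4180 km = 2.4983418e+07 m
v_esc = sqrt(2*mu/r) = sqrt(2*3.986e14 / 2.4983418e+07)
v_esc = 5648.8198 m/s = 5.6488 km/s

5.6488 km/s


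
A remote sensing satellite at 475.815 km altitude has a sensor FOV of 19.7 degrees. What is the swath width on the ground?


FOV = 19.7 deg = 0.3438299 rad
swath = 2 * alt * tan(FOV/2) = 2 * 475.815 * tan(0.1719149)
swath = 2 * 475.815 * 0.1736288
swath = 165.2304 km

165.2304 km


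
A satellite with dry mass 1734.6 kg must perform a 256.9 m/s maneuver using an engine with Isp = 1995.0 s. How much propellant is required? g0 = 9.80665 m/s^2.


ve = Isp * g0 = 1995.0 * 9.80665 = 19564.266750 m/s
mass ratio = exp(dv/ve) = exp(256.9/19564.266750) = 1.01321767
m_prop = m_dry * (mr - 1) = 1734.6 * (1.01321767 - 1)
m_prop = 22.9274 kg

22.9274 kg


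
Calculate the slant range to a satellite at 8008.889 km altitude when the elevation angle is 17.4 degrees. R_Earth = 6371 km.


h = 8008.889 km, el = 17.4 deg
d = -R_E*sin(el) + sqrt((R_E*sin(el))^2 + 2*R_E*h + h^2)
d = -6371.0000*sin(0.3036873) + sqrt((6371.0000*0.2990408)^2 + 2*6371.0000*8008.889 + 8008.889^2)
d = 11126.3617 km

11126.3617 km


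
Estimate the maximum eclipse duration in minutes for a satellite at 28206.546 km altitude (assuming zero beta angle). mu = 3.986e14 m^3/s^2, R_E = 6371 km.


r = 34577.5460 km
T = 1066.4763 min
Eclipse fraction = arcsin(R_E/r)/pi = arcsin(6371.0000/34577.5460)/pi
= arcsin(0.1842525)/pi = 0.05898642
Eclipse duration = 0.05898642 * 1066.4763 = 62.9076 min

62.9076 minutes


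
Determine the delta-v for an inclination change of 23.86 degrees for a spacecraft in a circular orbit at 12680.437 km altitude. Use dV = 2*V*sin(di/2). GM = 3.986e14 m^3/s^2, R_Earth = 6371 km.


r = 19051.4370 km = 1.9051437e+07 m
V = sqrt(mu/r) = 4574.0908 m/s
di = 23.86 deg = 0.4164356 rad
dV = 2*V*sin(di/2) = 2*4574.0908*sin(0.2082178)
dV = 1891.0801 m/s = 1.8911 km/s

1.8911 km/s


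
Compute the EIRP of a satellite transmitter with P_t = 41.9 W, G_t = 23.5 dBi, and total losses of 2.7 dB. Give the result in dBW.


Pt = 41.9 W = 16.2221 dBW
EIRP = Pt_dBW + Gt - losses = 16.2221 + 23.5 - 2.7 = 37.0221 dBW

37.0221 dBW


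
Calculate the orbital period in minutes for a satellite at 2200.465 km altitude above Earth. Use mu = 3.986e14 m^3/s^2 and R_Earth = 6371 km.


r = 8571.4650 km = 8.571465e+06 m
T = 2*pi*sqrt(r^3/mu) = 2*pi*sqrt(6.2974564e+20 / 3.986e14)
T = 7897.5758 s = 131.6263 min

131.6263 minutes


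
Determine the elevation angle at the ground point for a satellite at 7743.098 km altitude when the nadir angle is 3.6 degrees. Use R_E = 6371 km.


r = R_E + alt = 14114.0980 km
Law of sines in the satellite / Earth-center / ground-point triangle:
  sin(nadir)/R_E = sin(90 + el)/r  =>  cos(el) = (r/R_E)*sin(nadir)
cos(el) = (14114.0980 / 6371.0000) * sin(3.6 deg) = 0.139104
el = arccos(0.139104) = 82.0040 deg
(Earth-central angle = 90 - nadir - el = 4.3960 deg)

82.0040 degrees


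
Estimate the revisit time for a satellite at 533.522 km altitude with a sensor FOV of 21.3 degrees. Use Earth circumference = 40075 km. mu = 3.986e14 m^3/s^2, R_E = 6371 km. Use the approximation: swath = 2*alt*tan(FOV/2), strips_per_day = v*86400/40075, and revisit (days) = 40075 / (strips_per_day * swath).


swath = 2*533.522*tan(0.1858776) = 200.6558 km
v = sqrt(mu/r) = 7598.0446 m/s = 7.5980 km/s
strips/day = v*86400/40075 = 7.5980*86400/40075 = 16.3811
coverage/day = strips * swath = 16.3811 * 200.6558 = 3286.9550 km
revisit = 40075 / 3286.9550 = 12.1921 days

12.1921 days


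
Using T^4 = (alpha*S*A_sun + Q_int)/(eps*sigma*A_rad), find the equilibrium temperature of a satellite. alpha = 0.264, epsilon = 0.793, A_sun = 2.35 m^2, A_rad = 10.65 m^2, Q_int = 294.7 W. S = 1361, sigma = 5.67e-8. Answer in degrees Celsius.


Numerator = alpha*S*A_sun + Q_int = 0.264*1361*2.35 + 294.7 = 1139.0644 W
Denominator = eps*sigma*A_rad = 0.793*5.67e-8*10.65 = 4.7885702e-07 W/K^4
T^4 = 2.3787151e+09 K^4
T = 220.8440 K = -52.3060 C

-52.3060 degrees Celsius


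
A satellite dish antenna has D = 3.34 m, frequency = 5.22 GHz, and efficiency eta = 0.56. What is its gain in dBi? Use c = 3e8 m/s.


lambda = c/f = 3e8 / 5.22e+09 = 0.05747126 m
G = eta*(pi*D/lambda)^2 = 0.56*(pi*3.34/0.05747126)^2
G = 18667.2009 (linear)
G = 10*log10(18667.2009) = 42.7108 dBi

42.7108 dBi


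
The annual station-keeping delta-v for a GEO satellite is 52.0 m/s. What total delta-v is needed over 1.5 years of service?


dV = rate * years = 52.0 * 1.5
dV = 78.0000 m/s

78.0000 m/s


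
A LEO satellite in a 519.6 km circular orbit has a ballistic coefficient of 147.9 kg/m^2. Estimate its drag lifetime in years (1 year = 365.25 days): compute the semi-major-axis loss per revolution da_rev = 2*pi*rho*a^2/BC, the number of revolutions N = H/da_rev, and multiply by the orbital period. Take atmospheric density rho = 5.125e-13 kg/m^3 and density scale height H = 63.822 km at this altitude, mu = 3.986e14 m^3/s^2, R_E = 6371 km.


a = R_E + alt = 6890.6000 km = 6.8906e+06 m
da_rev = 2*pi*rho*a^2/BC = 2*pi*5.125e-13*(6.8906e+06)^2/147.9 = 1.033760 m per revolution
N = H/da_rev = 63822.0000 m / 1.033760 m = 61737.7455 revolutions
P = 2*pi*sqrt(a^3/mu) = 5692.4180 s
lifetime = N*P = 61737.7455 * 5692.4180 = 3.5143705e+08 s = 4067.5585 days
years = 4067.5585 / 365.25 = 11.1364 years

11.1364 years


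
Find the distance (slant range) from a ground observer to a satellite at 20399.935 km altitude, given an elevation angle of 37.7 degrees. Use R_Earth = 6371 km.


h = 20399.935 km, el = 37.7 deg
d = -R_E*sin(el) + sqrt((R_E*sin(el))^2 + 2*R_E*h + h^2)
d = -6371.0000*sin(0.6579891) + sqrt((6371.0000*0.611527)^2 + 2*6371.0000*20399.935 + 20399.935^2)
d = 22396.0216 km

22396.0216 km


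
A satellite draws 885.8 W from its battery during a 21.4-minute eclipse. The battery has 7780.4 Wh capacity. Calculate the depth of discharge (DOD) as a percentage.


E_used = P * t / 60 = 885.8 * 21.4 / 60 = 315.9353 Wh
DOD = E_used / E_total * 100 = 315.9353 / 7780.4 * 100
DOD = 4.0607 %

4.0607 %


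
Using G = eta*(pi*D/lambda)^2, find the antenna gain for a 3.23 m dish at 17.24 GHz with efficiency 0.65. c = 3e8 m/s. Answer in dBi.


lambda = c/f = 3e8 / 1.724e+10 = 0.01740139 m
G = eta*(pi*D/lambda)^2 = 0.65*(pi*3.23/0.01740139)^2
G = 221029.4588 (linear)
G = 10*log10(221029.4588) = 53.4445 dBi

53.4445 dBi


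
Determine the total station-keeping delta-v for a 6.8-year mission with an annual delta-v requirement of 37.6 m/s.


dV = rate * years = 37.6 * 6.8
dV = 255.6800 m/s

255.6800 m/s


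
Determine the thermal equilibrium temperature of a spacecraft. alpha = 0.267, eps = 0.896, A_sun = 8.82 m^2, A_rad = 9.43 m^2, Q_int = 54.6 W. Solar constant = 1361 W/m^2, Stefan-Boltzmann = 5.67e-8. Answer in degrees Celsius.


Numerator = alpha*S*A_sun + Q_int = 0.267*1361*8.82 + 54.6 = 3259.6733 W
Denominator = eps*sigma*A_rad = 0.896*5.67e-8*9.43 = 4.7907418e-07 W/K^4
T^4 = 6.8041099e+09 K^4
T = 287.2056 K = 14.0556 C

14.0556 degrees Celsius


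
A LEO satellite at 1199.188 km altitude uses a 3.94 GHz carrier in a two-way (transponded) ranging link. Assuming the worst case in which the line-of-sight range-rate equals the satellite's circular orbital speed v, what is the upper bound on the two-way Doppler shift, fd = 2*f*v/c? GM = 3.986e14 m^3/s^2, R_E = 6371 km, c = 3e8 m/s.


r = 7.570188e+06 m
v = sqrt(mu/r) = 7256.3014 m/s (worst-case radial velocity)
f = 3.94 GHz = 3.94e+09 Hz
fd = 2*f*v/c = 2*3.94e+09*7256.3014/3.0e+08
fd = 190598.8507 Hz

190598.8507 Hz


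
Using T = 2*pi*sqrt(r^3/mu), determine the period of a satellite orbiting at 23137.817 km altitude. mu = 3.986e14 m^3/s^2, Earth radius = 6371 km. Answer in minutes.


r = 29508.8170 km = 2.9508817e+07 m
T = 2*pi*sqrt(r^3/mu) = 2*pi*sqrt(2.5695401e+22 / 3.986e14)
T = 50447.4153 s = 840.7903 min

840.7903 minutes


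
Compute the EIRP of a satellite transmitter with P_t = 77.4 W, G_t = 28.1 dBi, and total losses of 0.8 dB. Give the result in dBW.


Pt = 77.4 W = 18.8874 dBW
EIRP = Pt_dBW + Gt - losses = 18.8874 + 28.1 - 0.8 = 46.1874 dBW

46.1874 dBW


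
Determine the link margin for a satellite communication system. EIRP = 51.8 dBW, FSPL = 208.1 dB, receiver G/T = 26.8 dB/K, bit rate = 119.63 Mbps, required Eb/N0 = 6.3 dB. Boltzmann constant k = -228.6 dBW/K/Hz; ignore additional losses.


C/N0 = EIRP - FSPL + G/T - k = 51.8 - 208.1 + 26.8 - (-228.6)
C/N0 = 99.1000 dB-Hz
R_b = 119.63 Mbps = 1.1963e+08 bps -> 10*log10(R_b) = 80.7784 dB-Hz
Eb/N0 = C/N0 - 10*log10(R_b) = 99.1000 - 80.7784 = 18.3216 dB
Margin = Eb/N0 - Eb/N0_req = 18.3216 - 6.3 = 12.0216 dB (link closes)

12.0216 dB


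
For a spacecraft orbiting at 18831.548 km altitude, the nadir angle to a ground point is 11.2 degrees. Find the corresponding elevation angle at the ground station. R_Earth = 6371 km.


r = R_E + alt = 25202.5480 km
Law of sines in the satellite / Earth-center / ground-point triangle:
  sin(nadir)/R_E = sin(90 + el)/r  =>  cos(el) = (r/R_E)*sin(nadir)
cos(el) = (25202.5480 / 6371.0000) * sin(11.2 deg) = 0.7683567
el = arccos(0.7683567) = 39.7934 deg
(Earth-central angle = 90 - nadir - el = 39.0066 deg)

39.7934 degrees


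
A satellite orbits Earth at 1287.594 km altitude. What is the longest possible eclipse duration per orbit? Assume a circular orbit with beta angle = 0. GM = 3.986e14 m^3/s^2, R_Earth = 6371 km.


r = 7658.5940 km
T = 111.1690 min
Eclipse fraction = arcsin(R_E/r)/pi = arcsin(6371.0000/7658.5940)/pi
= arcsin(0.8318759)/pi = 0.3127329
Eclipse duration = 0.3127329 * 111.1690 = 34.7662 min

34.7662 minutes


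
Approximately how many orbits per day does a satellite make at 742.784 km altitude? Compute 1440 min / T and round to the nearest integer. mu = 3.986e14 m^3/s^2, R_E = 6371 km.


r = 7.113784e+06 m
T = 2*pi*sqrt(r^3/mu) = 5971.2085 s = 99.5201 min
revs/day = 1440 / 99.5201 = 14.4694
Rounded: 14 revolutions per day

14 revolutions per day


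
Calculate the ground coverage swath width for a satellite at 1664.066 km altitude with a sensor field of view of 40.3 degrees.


FOV = 40.3 deg = 0.7033677 rad
swath = 2 * alt * tan(FOV/2) = 2 * 1664.066 * tan(0.3516838)
swath = 2 * 1664.066 * 0.3669379
swath = 1221.2177 km

1221.2177 km


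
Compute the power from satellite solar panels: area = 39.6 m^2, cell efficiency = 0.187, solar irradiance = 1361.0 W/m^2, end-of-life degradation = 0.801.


P = area * eta * S * degradation
P = 39.6 * 0.187 * 1361.0 * 0.801
P = 8072.8602 W

8072.8602 W


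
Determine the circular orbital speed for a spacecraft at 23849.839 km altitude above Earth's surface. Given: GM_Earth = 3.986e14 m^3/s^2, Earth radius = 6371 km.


r = R_E + alt = 6371.0 + 23849.839 = 30220.8390 km = 3.0220839e+07 m
v = sqrt(mu/r) = sqrt(3.986e14 / 3.0220839e+07) = 3631.7453 m/s = 3.6317 km/s

3.6317 km/s


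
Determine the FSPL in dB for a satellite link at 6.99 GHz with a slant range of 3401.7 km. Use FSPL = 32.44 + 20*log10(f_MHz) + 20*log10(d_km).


f = 6.99 GHz = 6990.0000 MHz
d = 3401.7 km
FSPL = 32.44 + 20*log10(6990.0000) + 20*log10(3401.7)
FSPL = 32.44 + 76.8895 + 70.6339
FSPL = 179.9635 dB

179.9635 dB


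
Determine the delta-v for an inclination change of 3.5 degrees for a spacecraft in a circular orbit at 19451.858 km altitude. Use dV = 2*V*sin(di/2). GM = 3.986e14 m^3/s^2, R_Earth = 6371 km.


r = 25822.8580 km = 2.5822858e+07 m
V = sqrt(mu/r) = 3928.8595 m/s
di = 3.5 deg = 0.06108652 rad
dV = 2*V*sin(di/2) = 2*3928.8595*sin(0.03054326)
dV = 239.9631 m/s = 0.2399631 km/s

0.2400 km/s


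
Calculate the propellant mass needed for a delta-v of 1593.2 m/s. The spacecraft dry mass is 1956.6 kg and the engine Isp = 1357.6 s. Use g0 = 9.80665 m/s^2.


ve = Isp * g0 = 1357.6 * 9.80665 = 13313.508040 m/s
mass ratio = exp(dv/ve) = exp(1593.2/13313.508040) = 1.12712251
m_prop = m_dry * (mr - 1) = 1956.6 * (1.12712251 - 1)
m_prop = 248.7279 kg

248.7279 kg


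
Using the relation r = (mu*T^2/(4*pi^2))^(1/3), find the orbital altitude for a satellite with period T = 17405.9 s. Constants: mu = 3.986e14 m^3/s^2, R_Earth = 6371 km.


T = 17405.9 s
r = (mu*T^2/(4*pi^2))^(1/3) = (3.986e14 * 17405.9^2 / (4*pi^2))^(1/3)
r = 1.451633e+07 m = 14516.3303 km
alt = r - R_E = 14516.3303 - 6371 = 8145.3303 km

8145.3303 km


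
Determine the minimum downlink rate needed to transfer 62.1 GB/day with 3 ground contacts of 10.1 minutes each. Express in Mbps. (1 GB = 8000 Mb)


total contact time = 3 * 10.1 * 60 = 1818.0000 s
data = 62.1 GB = 496800.0000 Mb
rate = 496800.0000 / 1818.0000 = 273.2673 Mbps

273.2673 Mbps


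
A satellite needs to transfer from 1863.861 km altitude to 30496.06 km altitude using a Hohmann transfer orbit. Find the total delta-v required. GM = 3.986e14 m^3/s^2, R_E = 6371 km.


r1 = 8234.8610 km = 8.234861e+06 m
r2 = 36867.0600 km = 3.686706e+07 m
dv1 = sqrt(mu/r1)*(sqrt(2*r2/(r1+r2)) - 1) = 1938.3444 m/s
dv2 = sqrt(mu/r2)*(1 - sqrt(2*r1/(r1+r2))) = 1301.1462 m/s
total dv = |dv1| + |dv2| = 1938.3444 + 1301.1462 = 3239.4906 m/s = 3.2395 km/s

3.2395 km/s


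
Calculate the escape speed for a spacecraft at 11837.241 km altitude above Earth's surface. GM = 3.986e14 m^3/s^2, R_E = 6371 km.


r = 6371.0 + 11837.241 = 18208.2410 km = 1.8208241e+07 m
v_esc = sqrt(2*mu/r) = sqrt(2*3.986e14 / 1.8208241e+07)
v_esc = 6616.8250 m/s = 6.6168 km/s

6.6168 km/s


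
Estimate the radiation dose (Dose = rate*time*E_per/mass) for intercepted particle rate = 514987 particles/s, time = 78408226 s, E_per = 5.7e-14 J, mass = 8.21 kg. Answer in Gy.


Total energy deposited = rate * time * E_per
  = 514987 * 78408226 * 5.7e-14 = 2.3016 J
Dose = E_total / mass = 2.3016 / 8.21
Dose = 0.2803429 Gy

0.2803 Gy


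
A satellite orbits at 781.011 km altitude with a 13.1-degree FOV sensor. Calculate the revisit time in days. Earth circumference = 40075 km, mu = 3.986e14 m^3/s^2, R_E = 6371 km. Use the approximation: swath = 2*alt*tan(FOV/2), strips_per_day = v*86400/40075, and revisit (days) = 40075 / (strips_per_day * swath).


swath = 2*781.011*tan(0.1143191) = 179.3509 km
v = sqrt(mu/r) = 7465.4254 m/s = 7.4654 km/s
strips/day = v*86400/40075 = 7.4654*86400/40075 = 16.0951
coverage/day = strips * swath = 16.0951 * 179.3509 = 2886.6776 km
revisit = 40075 / 2886.6776 = 13.8827 days

13.8827 days


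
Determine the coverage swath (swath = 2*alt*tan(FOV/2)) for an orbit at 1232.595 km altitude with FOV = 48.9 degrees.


FOV = 48.9 deg = 0.853466 rad
swath = 2 * alt * tan(FOV/2) = 2 * 1232.595 * tan(0.426733)
swath = 2 * 1232.595 * 0.4546728
swath = 1120.8548 km

1120.8548 km


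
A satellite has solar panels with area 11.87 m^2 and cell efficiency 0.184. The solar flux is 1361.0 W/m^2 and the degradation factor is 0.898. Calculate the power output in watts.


P = area * eta * S * degradation
P = 11.87 * 0.184 * 1361.0 * 0.898
P = 2669.3345 W

2669.3345 W


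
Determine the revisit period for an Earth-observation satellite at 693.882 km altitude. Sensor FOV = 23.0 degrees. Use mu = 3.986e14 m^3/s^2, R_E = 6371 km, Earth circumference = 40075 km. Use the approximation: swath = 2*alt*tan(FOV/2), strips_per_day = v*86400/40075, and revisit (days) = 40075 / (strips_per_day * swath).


swath = 2*693.882*tan(0.2007129) = 282.3438 km
v = sqrt(mu/r) = 7511.3187 m/s = 7.5113 km/s
strips/day = v*86400/40075 = 7.5113*86400/40075 = 16.1941
coverage/day = strips * swath = 16.1941 * 282.3438 = 4572.2990 km
revisit = 40075 / 4572.2990 = 8.7647 days

8.7647 days


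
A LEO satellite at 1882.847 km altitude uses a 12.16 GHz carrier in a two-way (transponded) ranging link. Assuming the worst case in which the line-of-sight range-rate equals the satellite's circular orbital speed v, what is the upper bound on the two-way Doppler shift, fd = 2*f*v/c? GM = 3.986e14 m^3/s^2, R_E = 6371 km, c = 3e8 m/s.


r = 8.253847e+06 m
v = sqrt(mu/r) = 6949.2901 m/s (worst-case radial velocity)
f = 12.16 GHz = 1.216e+10 Hz
fd = 2*f*v/c = 2*1.216e+10*6949.2901/3.0e+08
fd = 563355.7819 Hz

563355.7819 Hz


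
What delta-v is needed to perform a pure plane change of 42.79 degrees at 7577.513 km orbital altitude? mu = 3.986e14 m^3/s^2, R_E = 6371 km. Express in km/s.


r = 13948.5130 km = 1.3948513e+07 m
V = sqrt(mu/r) = 5345.7013 m/s
di = 42.79 deg = 0.7468264 rad
dV = 2*V*sin(di/2) = 2*5345.7013*sin(0.3734132)
dV = 3900.1759 m/s = 3.9002 km/s

3.9002 km/s


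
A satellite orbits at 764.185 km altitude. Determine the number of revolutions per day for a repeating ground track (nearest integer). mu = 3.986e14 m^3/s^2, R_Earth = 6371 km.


r = 7.135185e+06 m
T = 2*pi*sqrt(r^3/mu) = 5998.1742 s = 99.9696 min
revs/day = 1440 / 99.9696 = 14.4044
Rounded: 14 revolutions per day

14 revolutions per day


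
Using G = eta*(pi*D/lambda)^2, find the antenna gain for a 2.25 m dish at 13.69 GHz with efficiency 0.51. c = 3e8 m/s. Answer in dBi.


lambda = c/f = 3e8 / 1.369e+10 = 0.02191381 m
G = eta*(pi*D/lambda)^2 = 0.51*(pi*2.25/0.02191381)^2
G = 53063.9218 (linear)
G = 10*log10(53063.9218) = 47.2480 dBi

47.2480 dBi


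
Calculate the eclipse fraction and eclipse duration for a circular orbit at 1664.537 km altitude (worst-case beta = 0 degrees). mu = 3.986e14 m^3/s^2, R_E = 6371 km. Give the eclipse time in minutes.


r = 8035.5370 km
T = 119.4765 min
Eclipse fraction = arcsin(R_E/r)/pi = arcsin(6371.0000/8035.5370)/pi
= arcsin(0.792853)/pi = 0.2914052
Eclipse duration = 0.2914052 * 119.4765 = 34.8161 min

34.8161 minutes


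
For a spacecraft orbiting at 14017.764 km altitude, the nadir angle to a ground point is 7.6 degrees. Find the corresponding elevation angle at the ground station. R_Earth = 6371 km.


r = R_E + alt = 20388.7640 km
Law of sines in the satellite / Earth-center / ground-point triangle:
  sin(nadir)/R_E = sin(90 + el)/r  =>  cos(el) = (r/R_E)*sin(nadir)
cos(el) = (20388.7640 / 6371.0000) * sin(7.6 deg) = 0.4232529
el = arccos(0.4232529) = 64.9599 deg
(Earth-central angle = 90 - nadir - el = 17.4401 deg)

64.9599 degrees


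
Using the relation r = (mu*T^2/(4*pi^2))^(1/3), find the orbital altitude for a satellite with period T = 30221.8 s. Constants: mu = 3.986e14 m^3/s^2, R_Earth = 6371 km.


T = 30221.8 s
r = (mu*T^2/(4*pi^2))^(1/3) = (3.986e14 * 30221.8^2 / (4*pi^2))^(1/3)
r = 2.0970369e+07 m = 20970.3689 km
alt = r - R_E = 20970.3689 - 6371 = 14599.3689 km

14599.3689 km


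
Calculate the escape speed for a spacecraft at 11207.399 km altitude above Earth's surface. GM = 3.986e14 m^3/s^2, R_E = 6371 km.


r = 6371.0 + 11207.399 = 17578.3990 km = 1.7578399e+07 m
v_esc = sqrt(2*mu/r) = sqrt(2*3.986e14 / 1.7578399e+07)
v_esc = 6734.3237 m/s = 6.7343 km/s

6.7343 km/s


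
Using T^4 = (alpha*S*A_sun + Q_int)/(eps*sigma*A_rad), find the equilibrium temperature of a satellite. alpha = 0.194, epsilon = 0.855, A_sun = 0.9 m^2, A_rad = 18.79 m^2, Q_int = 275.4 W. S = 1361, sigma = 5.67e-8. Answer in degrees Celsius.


Numerator = alpha*S*A_sun + Q_int = 0.194*1361*0.9 + 275.4 = 513.0306 W
Denominator = eps*sigma*A_rad = 0.855*5.67e-8*18.79 = 9.1091101e-07 W/K^4
T^4 = 5.6320606e+08 K^4
T = 154.0518 K = -119.0982 C

-119.0982 degrees Celsius


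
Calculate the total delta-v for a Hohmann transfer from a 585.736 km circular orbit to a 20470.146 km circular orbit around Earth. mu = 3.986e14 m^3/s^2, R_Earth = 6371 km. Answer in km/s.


r1 = 6956.7360 km = 6.956736e+06 m
r2 = 26841.1460 km = 2.6841146e+07 m
dv1 = sqrt(mu/r1)*(sqrt(2*r2/(r1+r2)) - 1) = 1970.2656 m/s
dv2 = sqrt(mu/r2)*(1 - sqrt(2*r1/(r1+r2))) = 1381.0857 m/s
total dv = |dv1| + |dv2| = 1970.2656 + 1381.0857 = 3351.3513 m/s = 3.3514 km/s

3.3514 km/s


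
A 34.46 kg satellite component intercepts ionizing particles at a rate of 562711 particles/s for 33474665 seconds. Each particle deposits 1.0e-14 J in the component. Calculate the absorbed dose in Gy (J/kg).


Total energy deposited = rate * time * E_per
  = 562711 * 33474665 * 1.0e-14 = 0.1883656 J
Dose = E_total / mass = 0.1883656 / 34.46
Dose = 0.005466211 Gy

0.0055 Gy


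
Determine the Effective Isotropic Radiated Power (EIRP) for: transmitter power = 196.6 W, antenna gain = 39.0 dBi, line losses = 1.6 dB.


Pt = 196.6 W = 22.9358 dBW
EIRP = Pt_dBW + Gt - losses = 22.9358 + 39.0 - 1.6 = 60.3358 dBW

60.3358 dBW


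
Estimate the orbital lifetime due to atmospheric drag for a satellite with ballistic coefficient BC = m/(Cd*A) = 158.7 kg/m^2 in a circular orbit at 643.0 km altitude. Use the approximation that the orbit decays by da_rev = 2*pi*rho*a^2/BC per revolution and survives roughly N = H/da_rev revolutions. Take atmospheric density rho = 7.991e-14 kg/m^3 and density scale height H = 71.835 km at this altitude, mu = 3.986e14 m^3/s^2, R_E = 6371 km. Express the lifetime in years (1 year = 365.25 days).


a = R_E + alt = 7014.0000 km = 7.014e+06 m
da_rev = 2*pi*rho*a^2/BC = 2*pi*7.991e-14*(7.014e+06)^2/158.7 = 0.155645151 m per revolution
N = H/da_rev = 71835.0000 m / 0.155645151 m = 461530.6002 revolutions
P = 2*pi*sqrt(a^3/mu) = 5846.0142 s
lifetime = N*P = 461530.6002 * 5846.0142 = 2.6981144e+09 s = 31228.1762 days
years = 31228.1762 / 365.25 = 85.4981 years

85.4981 years


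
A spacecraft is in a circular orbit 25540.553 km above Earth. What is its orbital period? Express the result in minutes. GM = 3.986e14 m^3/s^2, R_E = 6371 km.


r = 31911.5530 km = 3.1911553e+07 m
T = 2*pi*sqrt(r^3/mu) = 2*pi*sqrt(3.2497041e+22 / 3.986e14)
T = 56732.6580 s = 945.5443 min

945.5443 minutes


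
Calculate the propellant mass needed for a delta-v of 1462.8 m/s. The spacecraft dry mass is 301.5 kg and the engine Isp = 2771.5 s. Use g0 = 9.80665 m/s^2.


ve = Isp * g0 = 2771.5 * 9.80665 = 27179.130475 m/s
mass ratio = exp(dv/ve) = exp(1462.8/27179.130475) = 1.05529538
m_prop = m_dry * (mr - 1) = 301.5 * (1.05529538 - 1)
m_prop = 16.6716 kg

16.6716 kg


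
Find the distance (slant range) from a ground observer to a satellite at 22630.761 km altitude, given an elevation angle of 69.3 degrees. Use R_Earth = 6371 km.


h = 22630.761 km, el = 69.3 deg
d = -R_E*sin(el) + sqrt((R_E*sin(el))^2 + 2*R_E*h + h^2)
d = -6371.0000*sin(1.2095) + sqrt((6371.0000*0.935444)^2 + 2*6371.0000*22630.761 + 22630.761^2)
d = 22954.4814 km

22954.4814 km


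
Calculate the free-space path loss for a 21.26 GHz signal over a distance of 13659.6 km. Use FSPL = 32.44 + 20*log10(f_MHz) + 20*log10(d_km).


f = 21.26 GHz = 21260.0000 MHz
d = 13659.6 km
FSPL = 32.44 + 20*log10(21260.0000) + 20*log10(13659.6)
FSPL = 32.44 + 86.5513 + 82.7088
FSPL = 201.7000 dB

201.7000 dB


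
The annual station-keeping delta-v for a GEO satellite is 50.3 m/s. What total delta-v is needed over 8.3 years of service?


dV = rate * years = 50.3 * 8.3
dV = 417.4900 m/s

417.4900 m/s


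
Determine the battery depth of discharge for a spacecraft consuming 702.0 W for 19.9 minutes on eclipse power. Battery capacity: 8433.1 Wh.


E_used = P * t / 60 = 702.0 * 19.9 / 60 = 232.8300 Wh
DOD = E_used / E_total * 100 = 232.8300 / 8433.1 * 100
DOD = 2.7609 %

2.7609 %


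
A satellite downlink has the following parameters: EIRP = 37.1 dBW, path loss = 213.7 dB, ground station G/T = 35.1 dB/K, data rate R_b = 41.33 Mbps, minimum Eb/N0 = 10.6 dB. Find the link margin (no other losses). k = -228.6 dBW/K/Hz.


C/N0 = EIRP - FSPL + G/T - k = 37.1 - 213.7 + 35.1 - (-228.6)
C/N0 = 87.1000 dB-Hz
R_b = 41.33 Mbps = 4.133e+07 bps -> 10*log10(R_b) = 76.1627 dB-Hz
Eb/N0 = C/N0 - 10*log10(R_b) = 87.1000 - 76.1627 = 10.9373 dB
Margin = Eb/N0 - Eb/N0_req = 10.9373 - 10.6 = 0.3373459 dB (link closes)

0.3373 dB


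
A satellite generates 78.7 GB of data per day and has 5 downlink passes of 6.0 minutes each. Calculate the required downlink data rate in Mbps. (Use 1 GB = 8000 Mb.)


total contact time = 5 * 6.0 * 60 = 1800.0000 s
data = 78.7 GB = 629600.0000 Mb
rate = 629600.0000 / 1800.0000 = 349.7778 Mbps

349.7778 Mbps


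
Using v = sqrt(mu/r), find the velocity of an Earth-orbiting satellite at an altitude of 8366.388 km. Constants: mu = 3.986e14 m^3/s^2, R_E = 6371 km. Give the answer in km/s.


r = R_E + alt = 6371.0 + 8366.388 = 14737.3880 km = 1.4737388e+07 m
v = sqrt(mu/r) = sqrt(3.986e14 / 1.4737388e+07) = 5200.6591 m/s = 5.2007 km/s

5.2007 km/s


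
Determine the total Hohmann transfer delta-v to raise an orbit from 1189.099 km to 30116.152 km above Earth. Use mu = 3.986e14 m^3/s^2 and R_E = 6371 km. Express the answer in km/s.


r1 = 7560.0990 km = 7.560099e+06 m
r2 = 36487.1520 km = 3.6487152e+07 m
dv1 = sqrt(mu/r1)*(sqrt(2*r2/(r1+r2)) - 1) = 2084.9597 m/s
dv2 = sqrt(mu/r2)*(1 - sqrt(2*r1/(r1+r2))) = 1368.7048 m/s
total dv = |dv1| + |dv2| = 2084.9597 + 1368.7048 = 3453.6644 m/s = 3.4537 km/s

3.4537 km/s


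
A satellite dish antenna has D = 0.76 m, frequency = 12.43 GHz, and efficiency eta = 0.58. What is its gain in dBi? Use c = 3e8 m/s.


lambda = c/f = 3e8 / 1.243e+10 = 0.02413516 m
G = eta*(pi*D/lambda)^2 = 0.58*(pi*0.76/0.02413516)^2
G = 5676.1606 (linear)
G = 10*log10(5676.1606) = 37.5405 dBi

37.5405 dBi


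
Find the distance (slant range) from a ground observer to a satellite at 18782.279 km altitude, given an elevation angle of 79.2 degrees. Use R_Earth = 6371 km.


h = 18782.279 km, el = 79.2 deg
d = -R_E*sin(el) + sqrt((R_E*sin(el))^2 + 2*R_E*h + h^2)
d = -6371.0000*sin(1.3823) + sqrt((6371.0000*0.9822873)^2 + 2*6371.0000*18782.279 + 18782.279^2)
d = 18866.7812 km

18866.7812 km


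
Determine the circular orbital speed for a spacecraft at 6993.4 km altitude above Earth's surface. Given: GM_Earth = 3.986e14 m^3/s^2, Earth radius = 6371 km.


r = R_E + alt = 6371.0 + 6993.4 = 13364.4000 km = 1.33644e+07 m
v = sqrt(mu/r) = sqrt(3.986e14 / 1.33644e+07) = 5461.2733 m/s = 5.4613 km/s

5.4613 km/s


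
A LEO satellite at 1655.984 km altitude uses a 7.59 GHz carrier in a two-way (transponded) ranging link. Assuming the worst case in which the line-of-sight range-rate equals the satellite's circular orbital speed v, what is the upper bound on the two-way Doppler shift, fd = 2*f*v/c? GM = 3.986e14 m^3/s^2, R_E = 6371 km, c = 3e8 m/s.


r = 8.026984e+06 m
v = sqrt(mu/r) = 7046.8082 m/s (worst-case radial velocity)
f = 7.59 GHz = 7.59e+09 Hz
fd = 2*f*v/c = 2*7.59e+09*7046.8082/3.0e+08
fd = 356568.4929 Hz

356568.4929 Hz


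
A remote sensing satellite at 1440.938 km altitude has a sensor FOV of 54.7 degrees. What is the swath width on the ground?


FOV = 54.7 deg = 0.9546951 rad
swath = 2 * alt * tan(FOV/2) = 2 * 1440.938 * tan(0.4773476)
swath = 2 * 1440.938 * 0.5172441
swath = 1490.6334 km

1490.6334 km


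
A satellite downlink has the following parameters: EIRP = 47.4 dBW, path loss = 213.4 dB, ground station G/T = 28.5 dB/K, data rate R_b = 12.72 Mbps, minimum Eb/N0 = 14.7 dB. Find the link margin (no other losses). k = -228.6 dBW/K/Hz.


C/N0 = EIRP - FSPL + G/T - k = 47.4 - 213.4 + 28.5 - (-228.6)
C/N0 = 91.1000 dB-Hz
R_b = 12.72 Mbps = 1.272e+07 bps -> 10*log10(R_b) = 71.0449 dB-Hz
Eb/N0 = C/N0 - 10*log10(R_b) = 91.1000 - 71.0449 = 20.0551 dB
Margin = Eb/N0 - Eb/N0_req = 20.0551 - 14.7 = 5.3551 dB (link closes)

5.3551 dB


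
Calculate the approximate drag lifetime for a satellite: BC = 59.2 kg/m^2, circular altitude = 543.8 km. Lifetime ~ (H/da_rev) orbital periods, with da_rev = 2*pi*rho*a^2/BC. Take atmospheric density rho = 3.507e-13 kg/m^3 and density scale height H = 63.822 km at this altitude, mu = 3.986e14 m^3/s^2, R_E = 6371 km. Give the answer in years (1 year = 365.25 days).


a = R_E + alt = 6914.8000 km = 6.9148e+06 m
da_rev = 2*pi*rho*a^2/BC = 2*pi*3.507e-13*(6.9148e+06)^2/59.2 = 1.779726 m per revolution
N = H/da_rev = 63822.0000 m / 1.779726 m = 35860.5739 revolutions
P = 2*pi*sqrt(a^3/mu) = 5722.4322 s
lifetime = N*P = 35860.5739 * 5722.4322 = 2.052097e+08 s = 2375.1123 days
years = 2375.1123 / 365.25 = 6.5027 years

6.5027 years


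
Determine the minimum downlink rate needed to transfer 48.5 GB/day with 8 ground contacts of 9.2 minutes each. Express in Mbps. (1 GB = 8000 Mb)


total contact time = 8 * 9.2 * 60 = 4416.0000 s
data = 48.5 GB = 388000.0000 Mb
rate = 388000.0000 / 4416.0000 = 87.8623 Mbps

87.8623 Mbps


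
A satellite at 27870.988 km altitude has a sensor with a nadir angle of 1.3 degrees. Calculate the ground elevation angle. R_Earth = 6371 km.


r = R_E + alt = 34241.9880 km
Law of sines in the satellite / Earth-center / ground-point triangle:
  sin(nadir)/R_E = sin(90 + el)/r  =>  cos(el) = (r/R_E)*sin(nadir)
cos(el) = (34241.9880 / 6371.0000) * sin(1.3 deg) = 0.1219368
el = arccos(0.1219368) = 82.9961 deg
(Earth-central angle = 90 - nadir - el = 5.7039 deg)

82.9961 degrees


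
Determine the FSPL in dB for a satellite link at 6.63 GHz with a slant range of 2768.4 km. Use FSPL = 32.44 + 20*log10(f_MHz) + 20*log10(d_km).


f = 6.63 GHz = 6630.0000 MHz
d = 2768.4 km
FSPL = 32.44 + 20*log10(6630.0000) + 20*log10(2768.4)
FSPL = 32.44 + 76.4303 + 68.8446
FSPL = 177.7148 dB

177.7148 dB


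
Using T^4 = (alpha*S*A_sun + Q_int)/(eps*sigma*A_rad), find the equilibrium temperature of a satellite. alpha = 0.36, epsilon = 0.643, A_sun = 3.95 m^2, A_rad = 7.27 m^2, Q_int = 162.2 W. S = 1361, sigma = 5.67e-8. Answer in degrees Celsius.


Numerator = alpha*S*A_sun + Q_int = 0.36*1361*3.95 + 162.2 = 2097.5420 W
Denominator = eps*sigma*A_rad = 0.643*5.67e-8*7.27 = 2.6505039e-07 W/K^4
T^4 = 7.9137481e+09 K^4
T = 298.2604 K = 25.1104 C

25.1104 degrees Celsius


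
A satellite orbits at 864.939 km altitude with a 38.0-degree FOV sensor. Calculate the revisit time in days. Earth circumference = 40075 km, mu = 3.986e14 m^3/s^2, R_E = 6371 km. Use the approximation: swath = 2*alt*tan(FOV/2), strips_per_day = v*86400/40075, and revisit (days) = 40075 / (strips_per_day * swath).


swath = 2*864.939*tan(0.3316126) = 595.6448 km
v = sqrt(mu/r) = 7422.0042 m/s = 7.4220 km/s
strips/day = v*86400/40075 = 7.4220*86400/40075 = 16.0015
coverage/day = strips * swath = 16.0015 * 595.6448 = 9531.2254 km
revisit = 40075 / 9531.2254 = 4.2046 days

4.2046 days


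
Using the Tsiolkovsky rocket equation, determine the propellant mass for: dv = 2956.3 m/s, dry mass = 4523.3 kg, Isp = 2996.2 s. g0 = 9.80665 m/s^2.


ve = Isp * g0 = 2996.2 * 9.80665 = 29382.684730 m/s
mass ratio = exp(dv/ve) = exp(2956.3/29382.684730) = 1.10584935
m_prop = m_dry * (mr - 1) = 4523.3 * (1.10584935 - 1)
m_prop = 478.7883 kg

478.7883 kg


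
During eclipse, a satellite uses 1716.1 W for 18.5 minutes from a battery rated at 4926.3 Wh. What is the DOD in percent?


E_used = P * t / 60 = 1716.1 * 18.5 / 60 = 529.1308 Wh
DOD = E_used / E_total * 100 = 529.1308 / 4926.3 * 100
DOD = 10.7409 %

10.7409 %


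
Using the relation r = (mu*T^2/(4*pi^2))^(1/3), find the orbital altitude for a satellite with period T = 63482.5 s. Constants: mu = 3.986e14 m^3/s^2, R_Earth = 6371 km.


T = 63482.5 s
r = (mu*T^2/(4*pi^2))^(1/3) = (3.986e14 * 63482.5^2 / (4*pi^2))^(1/3)
r = 3.4394991e+07 m = 34394.9910 km
alt = r - R_E = 34394.9910 - 6371 = 28023.9910 km

28023.9910 km


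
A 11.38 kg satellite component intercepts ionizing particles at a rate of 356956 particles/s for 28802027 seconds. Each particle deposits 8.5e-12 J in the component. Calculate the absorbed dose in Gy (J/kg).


Total energy deposited = rate * time * E_per
  = 356956 * 28802027 * 8.5e-12 = 87.3890 J
Dose = E_total / mass = 87.3890 / 11.38
Dose = 7.6792 Gy

7.6792 Gy


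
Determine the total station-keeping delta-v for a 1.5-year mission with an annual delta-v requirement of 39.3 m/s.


dV = rate * years = 39.3 * 1.5
dV = 58.9500 m/s

58.9500 m/s


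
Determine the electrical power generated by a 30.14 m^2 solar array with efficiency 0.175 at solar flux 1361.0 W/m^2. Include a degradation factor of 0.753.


P = area * eta * S * degradation
P = 30.14 * 0.175 * 1361.0 * 0.753
P = 5405.4817 W

5405.4817 W


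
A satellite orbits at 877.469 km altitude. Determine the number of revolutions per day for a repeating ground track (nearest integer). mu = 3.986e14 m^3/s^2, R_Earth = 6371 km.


r = 7.248469e+06 m
T = 2*pi*sqrt(r^3/mu) = 6141.5876 s = 102.3598 min
revs/day = 1440 / 102.3598 = 14.0680
Rounded: 14 revolutions per day

14 revolutions per day


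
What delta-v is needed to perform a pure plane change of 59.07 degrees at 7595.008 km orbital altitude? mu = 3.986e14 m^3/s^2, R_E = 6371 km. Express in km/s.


r = 13966.0080 km = 1.3966008e+07 m
V = sqrt(mu/r) = 5342.3521 m/s
di = 59.07 deg = 1.0310 rad
dV = 2*V*sin(di/2) = 2*5342.3521*sin(0.515483)
dV = 5267.0798 m/s = 5.2671 km/s

5.2671 km/s


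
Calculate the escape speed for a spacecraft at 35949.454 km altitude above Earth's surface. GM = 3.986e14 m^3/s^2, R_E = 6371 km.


r = 6371.0 + 35949.454 = 42320.4540 km = 4.2320454e+07 m
v_esc = sqrt(2*mu/r) = sqrt(2*3.986e14 / 4.2320454e+07)
v_esc = 4340.1874 m/s = 4.3402 km/s

4.3402 km/s


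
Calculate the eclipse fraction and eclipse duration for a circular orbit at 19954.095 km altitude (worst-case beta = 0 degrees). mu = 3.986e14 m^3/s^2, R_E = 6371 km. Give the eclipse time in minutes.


r = 26325.0950 km
T = 708.4593 min
Eclipse fraction = arcsin(R_E/r)/pi = arcsin(6371.0000/26325.0950)/pi
= arcsin(0.2420124)/pi = 0.07780748
Eclipse duration = 0.07780748 * 708.4593 = 55.1234 min

55.1234 minutes
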